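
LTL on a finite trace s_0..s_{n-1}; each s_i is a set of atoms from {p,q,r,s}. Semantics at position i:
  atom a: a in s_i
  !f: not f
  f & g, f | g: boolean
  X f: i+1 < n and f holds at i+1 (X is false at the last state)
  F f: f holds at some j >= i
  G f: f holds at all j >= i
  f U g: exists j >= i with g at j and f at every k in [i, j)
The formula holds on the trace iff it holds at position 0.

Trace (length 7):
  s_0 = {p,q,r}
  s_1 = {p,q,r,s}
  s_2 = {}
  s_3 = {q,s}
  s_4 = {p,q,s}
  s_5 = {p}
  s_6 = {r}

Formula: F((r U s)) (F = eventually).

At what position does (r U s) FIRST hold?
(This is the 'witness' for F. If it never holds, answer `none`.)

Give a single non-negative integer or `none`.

Answer: 0

Derivation:
s_0={p,q,r}: (r U s)=True r=True s=False
s_1={p,q,r,s}: (r U s)=True r=True s=True
s_2={}: (r U s)=False r=False s=False
s_3={q,s}: (r U s)=True r=False s=True
s_4={p,q,s}: (r U s)=True r=False s=True
s_5={p}: (r U s)=False r=False s=False
s_6={r}: (r U s)=False r=True s=False
F((r U s)) holds; first witness at position 0.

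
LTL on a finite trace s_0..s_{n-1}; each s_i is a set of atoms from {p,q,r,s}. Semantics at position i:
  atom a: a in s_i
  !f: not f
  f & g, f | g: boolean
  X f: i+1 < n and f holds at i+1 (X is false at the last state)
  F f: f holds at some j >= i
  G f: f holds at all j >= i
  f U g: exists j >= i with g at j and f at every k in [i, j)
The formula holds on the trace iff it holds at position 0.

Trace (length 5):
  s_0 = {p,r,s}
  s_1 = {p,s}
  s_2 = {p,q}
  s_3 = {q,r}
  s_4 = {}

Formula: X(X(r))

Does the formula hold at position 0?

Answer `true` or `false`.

s_0={p,r,s}: X(X(r))=False X(r)=False r=True
s_1={p,s}: X(X(r))=True X(r)=False r=False
s_2={p,q}: X(X(r))=False X(r)=True r=False
s_3={q,r}: X(X(r))=False X(r)=False r=True
s_4={}: X(X(r))=False X(r)=False r=False

Answer: false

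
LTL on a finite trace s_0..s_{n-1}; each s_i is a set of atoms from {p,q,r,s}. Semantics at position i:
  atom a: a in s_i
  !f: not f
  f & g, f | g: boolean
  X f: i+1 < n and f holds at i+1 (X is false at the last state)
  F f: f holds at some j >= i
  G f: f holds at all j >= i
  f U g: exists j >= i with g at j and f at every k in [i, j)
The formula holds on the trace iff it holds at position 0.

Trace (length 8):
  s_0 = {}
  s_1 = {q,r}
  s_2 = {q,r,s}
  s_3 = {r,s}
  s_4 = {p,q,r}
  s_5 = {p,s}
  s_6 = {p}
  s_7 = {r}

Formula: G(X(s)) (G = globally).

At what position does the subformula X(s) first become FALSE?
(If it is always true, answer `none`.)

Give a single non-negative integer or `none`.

Answer: 0

Derivation:
s_0={}: X(s)=False s=False
s_1={q,r}: X(s)=True s=False
s_2={q,r,s}: X(s)=True s=True
s_3={r,s}: X(s)=False s=True
s_4={p,q,r}: X(s)=True s=False
s_5={p,s}: X(s)=False s=True
s_6={p}: X(s)=False s=False
s_7={r}: X(s)=False s=False
G(X(s)) holds globally = False
First violation at position 0.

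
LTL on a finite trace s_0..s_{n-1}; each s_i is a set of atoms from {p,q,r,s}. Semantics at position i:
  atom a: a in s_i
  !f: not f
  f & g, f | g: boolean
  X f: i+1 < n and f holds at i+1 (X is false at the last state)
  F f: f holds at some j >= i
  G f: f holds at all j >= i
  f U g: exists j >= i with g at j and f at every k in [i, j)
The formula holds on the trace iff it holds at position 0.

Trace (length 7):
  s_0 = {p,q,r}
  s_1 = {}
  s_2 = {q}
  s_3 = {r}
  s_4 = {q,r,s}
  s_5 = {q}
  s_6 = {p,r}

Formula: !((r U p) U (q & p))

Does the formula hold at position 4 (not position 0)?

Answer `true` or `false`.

Answer: true

Derivation:
s_0={p,q,r}: !((r U p) U (q & p))=False ((r U p) U (q & p))=True (r U p)=True r=True p=True (q & p)=True q=True
s_1={}: !((r U p) U (q & p))=True ((r U p) U (q & p))=False (r U p)=False r=False p=False (q & p)=False q=False
s_2={q}: !((r U p) U (q & p))=True ((r U p) U (q & p))=False (r U p)=False r=False p=False (q & p)=False q=True
s_3={r}: !((r U p) U (q & p))=True ((r U p) U (q & p))=False (r U p)=False r=True p=False (q & p)=False q=False
s_4={q,r,s}: !((r U p) U (q & p))=True ((r U p) U (q & p))=False (r U p)=False r=True p=False (q & p)=False q=True
s_5={q}: !((r U p) U (q & p))=True ((r U p) U (q & p))=False (r U p)=False r=False p=False (q & p)=False q=True
s_6={p,r}: !((r U p) U (q & p))=True ((r U p) U (q & p))=False (r U p)=True r=True p=True (q & p)=False q=False
Evaluating at position 4: result = True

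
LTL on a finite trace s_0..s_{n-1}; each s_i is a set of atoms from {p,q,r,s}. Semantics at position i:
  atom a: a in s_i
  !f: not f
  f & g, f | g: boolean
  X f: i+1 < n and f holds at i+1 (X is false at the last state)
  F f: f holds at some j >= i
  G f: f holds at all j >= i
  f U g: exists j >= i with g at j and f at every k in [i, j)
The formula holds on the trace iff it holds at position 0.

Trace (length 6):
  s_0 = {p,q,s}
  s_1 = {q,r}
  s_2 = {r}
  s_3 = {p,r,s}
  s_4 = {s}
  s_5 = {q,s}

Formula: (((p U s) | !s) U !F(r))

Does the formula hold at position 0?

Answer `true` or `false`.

s_0={p,q,s}: (((p U s) | !s) U !F(r))=True ((p U s) | !s)=True (p U s)=True p=True s=True !s=False !F(r)=False F(r)=True r=False
s_1={q,r}: (((p U s) | !s) U !F(r))=True ((p U s) | !s)=True (p U s)=False p=False s=False !s=True !F(r)=False F(r)=True r=True
s_2={r}: (((p U s) | !s) U !F(r))=True ((p U s) | !s)=True (p U s)=False p=False s=False !s=True !F(r)=False F(r)=True r=True
s_3={p,r,s}: (((p U s) | !s) U !F(r))=True ((p U s) | !s)=True (p U s)=True p=True s=True !s=False !F(r)=False F(r)=True r=True
s_4={s}: (((p U s) | !s) U !F(r))=True ((p U s) | !s)=True (p U s)=True p=False s=True !s=False !F(r)=True F(r)=False r=False
s_5={q,s}: (((p U s) | !s) U !F(r))=True ((p U s) | !s)=True (p U s)=True p=False s=True !s=False !F(r)=True F(r)=False r=False

Answer: true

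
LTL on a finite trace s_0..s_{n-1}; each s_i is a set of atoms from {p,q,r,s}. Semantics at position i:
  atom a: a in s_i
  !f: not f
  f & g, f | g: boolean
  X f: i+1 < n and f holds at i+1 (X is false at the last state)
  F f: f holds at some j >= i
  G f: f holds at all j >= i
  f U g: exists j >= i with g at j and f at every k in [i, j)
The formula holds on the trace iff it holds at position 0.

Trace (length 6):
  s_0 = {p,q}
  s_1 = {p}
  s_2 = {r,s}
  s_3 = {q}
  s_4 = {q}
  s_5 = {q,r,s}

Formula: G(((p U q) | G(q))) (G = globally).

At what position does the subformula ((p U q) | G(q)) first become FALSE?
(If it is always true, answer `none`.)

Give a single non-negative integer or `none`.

s_0={p,q}: ((p U q) | G(q))=True (p U q)=True p=True q=True G(q)=False
s_1={p}: ((p U q) | G(q))=False (p U q)=False p=True q=False G(q)=False
s_2={r,s}: ((p U q) | G(q))=False (p U q)=False p=False q=False G(q)=False
s_3={q}: ((p U q) | G(q))=True (p U q)=True p=False q=True G(q)=True
s_4={q}: ((p U q) | G(q))=True (p U q)=True p=False q=True G(q)=True
s_5={q,r,s}: ((p U q) | G(q))=True (p U q)=True p=False q=True G(q)=True
G(((p U q) | G(q))) holds globally = False
First violation at position 1.

Answer: 1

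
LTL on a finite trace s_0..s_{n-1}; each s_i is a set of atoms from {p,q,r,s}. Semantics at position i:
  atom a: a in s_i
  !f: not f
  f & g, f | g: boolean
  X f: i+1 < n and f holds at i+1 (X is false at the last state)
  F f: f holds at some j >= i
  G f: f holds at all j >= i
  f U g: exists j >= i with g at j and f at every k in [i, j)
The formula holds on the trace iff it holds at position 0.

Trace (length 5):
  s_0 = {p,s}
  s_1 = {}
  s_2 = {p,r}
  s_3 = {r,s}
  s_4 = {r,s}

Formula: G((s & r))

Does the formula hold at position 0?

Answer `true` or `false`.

Answer: false

Derivation:
s_0={p,s}: G((s & r))=False (s & r)=False s=True r=False
s_1={}: G((s & r))=False (s & r)=False s=False r=False
s_2={p,r}: G((s & r))=False (s & r)=False s=False r=True
s_3={r,s}: G((s & r))=True (s & r)=True s=True r=True
s_4={r,s}: G((s & r))=True (s & r)=True s=True r=True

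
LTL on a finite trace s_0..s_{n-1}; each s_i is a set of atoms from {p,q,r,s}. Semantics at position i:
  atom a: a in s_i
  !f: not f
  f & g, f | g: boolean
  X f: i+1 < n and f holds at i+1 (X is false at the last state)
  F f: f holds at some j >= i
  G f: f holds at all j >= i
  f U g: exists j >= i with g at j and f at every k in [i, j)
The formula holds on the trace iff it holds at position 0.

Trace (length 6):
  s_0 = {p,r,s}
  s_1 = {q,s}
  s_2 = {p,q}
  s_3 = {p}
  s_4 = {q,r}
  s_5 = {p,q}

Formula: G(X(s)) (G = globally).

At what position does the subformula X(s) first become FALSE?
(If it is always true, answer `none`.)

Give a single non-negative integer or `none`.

s_0={p,r,s}: X(s)=True s=True
s_1={q,s}: X(s)=False s=True
s_2={p,q}: X(s)=False s=False
s_3={p}: X(s)=False s=False
s_4={q,r}: X(s)=False s=False
s_5={p,q}: X(s)=False s=False
G(X(s)) holds globally = False
First violation at position 1.

Answer: 1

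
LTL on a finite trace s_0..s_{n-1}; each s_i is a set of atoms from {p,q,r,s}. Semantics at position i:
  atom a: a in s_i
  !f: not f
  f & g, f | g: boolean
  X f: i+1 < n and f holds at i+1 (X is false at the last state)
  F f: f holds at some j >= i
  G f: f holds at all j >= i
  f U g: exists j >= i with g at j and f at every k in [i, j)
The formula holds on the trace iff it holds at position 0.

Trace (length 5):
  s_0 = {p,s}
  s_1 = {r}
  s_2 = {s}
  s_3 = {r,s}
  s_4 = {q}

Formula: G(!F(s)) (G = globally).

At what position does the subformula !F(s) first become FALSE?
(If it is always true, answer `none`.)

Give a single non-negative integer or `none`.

Answer: 0

Derivation:
s_0={p,s}: !F(s)=False F(s)=True s=True
s_1={r}: !F(s)=False F(s)=True s=False
s_2={s}: !F(s)=False F(s)=True s=True
s_3={r,s}: !F(s)=False F(s)=True s=True
s_4={q}: !F(s)=True F(s)=False s=False
G(!F(s)) holds globally = False
First violation at position 0.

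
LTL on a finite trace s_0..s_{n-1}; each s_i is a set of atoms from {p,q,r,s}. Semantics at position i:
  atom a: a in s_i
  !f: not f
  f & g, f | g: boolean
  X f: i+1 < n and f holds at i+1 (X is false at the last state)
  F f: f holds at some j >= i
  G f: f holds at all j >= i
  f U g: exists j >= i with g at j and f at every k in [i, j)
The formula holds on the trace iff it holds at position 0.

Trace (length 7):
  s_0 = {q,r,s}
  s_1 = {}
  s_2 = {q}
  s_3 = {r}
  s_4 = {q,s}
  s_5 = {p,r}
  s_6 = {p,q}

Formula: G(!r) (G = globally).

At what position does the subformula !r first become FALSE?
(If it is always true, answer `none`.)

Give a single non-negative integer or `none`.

Answer: 0

Derivation:
s_0={q,r,s}: !r=False r=True
s_1={}: !r=True r=False
s_2={q}: !r=True r=False
s_3={r}: !r=False r=True
s_4={q,s}: !r=True r=False
s_5={p,r}: !r=False r=True
s_6={p,q}: !r=True r=False
G(!r) holds globally = False
First violation at position 0.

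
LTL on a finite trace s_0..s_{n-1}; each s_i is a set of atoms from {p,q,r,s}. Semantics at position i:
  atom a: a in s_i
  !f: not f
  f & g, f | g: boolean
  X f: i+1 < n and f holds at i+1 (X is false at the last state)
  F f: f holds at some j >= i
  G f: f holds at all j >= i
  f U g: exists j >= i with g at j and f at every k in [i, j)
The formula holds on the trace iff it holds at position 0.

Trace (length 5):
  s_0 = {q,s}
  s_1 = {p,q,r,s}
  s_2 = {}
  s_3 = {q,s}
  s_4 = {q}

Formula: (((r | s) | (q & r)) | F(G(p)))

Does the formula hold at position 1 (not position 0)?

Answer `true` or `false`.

s_0={q,s}: (((r | s) | (q & r)) | F(G(p)))=True ((r | s) | (q & r))=True (r | s)=True r=False s=True (q & r)=False q=True F(G(p))=False G(p)=False p=False
s_1={p,q,r,s}: (((r | s) | (q & r)) | F(G(p)))=True ((r | s) | (q & r))=True (r | s)=True r=True s=True (q & r)=True q=True F(G(p))=False G(p)=False p=True
s_2={}: (((r | s) | (q & r)) | F(G(p)))=False ((r | s) | (q & r))=False (r | s)=False r=False s=False (q & r)=False q=False F(G(p))=False G(p)=False p=False
s_3={q,s}: (((r | s) | (q & r)) | F(G(p)))=True ((r | s) | (q & r))=True (r | s)=True r=False s=True (q & r)=False q=True F(G(p))=False G(p)=False p=False
s_4={q}: (((r | s) | (q & r)) | F(G(p)))=False ((r | s) | (q & r))=False (r | s)=False r=False s=False (q & r)=False q=True F(G(p))=False G(p)=False p=False
Evaluating at position 1: result = True

Answer: true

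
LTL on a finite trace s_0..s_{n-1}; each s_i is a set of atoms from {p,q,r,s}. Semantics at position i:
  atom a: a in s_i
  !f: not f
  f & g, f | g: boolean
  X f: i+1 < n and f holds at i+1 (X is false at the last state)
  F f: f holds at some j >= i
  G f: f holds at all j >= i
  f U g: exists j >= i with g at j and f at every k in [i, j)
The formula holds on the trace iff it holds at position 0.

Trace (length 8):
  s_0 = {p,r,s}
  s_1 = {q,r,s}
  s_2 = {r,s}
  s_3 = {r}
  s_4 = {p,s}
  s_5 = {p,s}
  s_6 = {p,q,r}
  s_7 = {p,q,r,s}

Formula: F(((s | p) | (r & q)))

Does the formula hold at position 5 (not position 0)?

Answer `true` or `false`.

s_0={p,r,s}: F(((s | p) | (r & q)))=True ((s | p) | (r & q))=True (s | p)=True s=True p=True (r & q)=False r=True q=False
s_1={q,r,s}: F(((s | p) | (r & q)))=True ((s | p) | (r & q))=True (s | p)=True s=True p=False (r & q)=True r=True q=True
s_2={r,s}: F(((s | p) | (r & q)))=True ((s | p) | (r & q))=True (s | p)=True s=True p=False (r & q)=False r=True q=False
s_3={r}: F(((s | p) | (r & q)))=True ((s | p) | (r & q))=False (s | p)=False s=False p=False (r & q)=False r=True q=False
s_4={p,s}: F(((s | p) | (r & q)))=True ((s | p) | (r & q))=True (s | p)=True s=True p=True (r & q)=False r=False q=False
s_5={p,s}: F(((s | p) | (r & q)))=True ((s | p) | (r & q))=True (s | p)=True s=True p=True (r & q)=False r=False q=False
s_6={p,q,r}: F(((s | p) | (r & q)))=True ((s | p) | (r & q))=True (s | p)=True s=False p=True (r & q)=True r=True q=True
s_7={p,q,r,s}: F(((s | p) | (r & q)))=True ((s | p) | (r & q))=True (s | p)=True s=True p=True (r & q)=True r=True q=True
Evaluating at position 5: result = True

Answer: true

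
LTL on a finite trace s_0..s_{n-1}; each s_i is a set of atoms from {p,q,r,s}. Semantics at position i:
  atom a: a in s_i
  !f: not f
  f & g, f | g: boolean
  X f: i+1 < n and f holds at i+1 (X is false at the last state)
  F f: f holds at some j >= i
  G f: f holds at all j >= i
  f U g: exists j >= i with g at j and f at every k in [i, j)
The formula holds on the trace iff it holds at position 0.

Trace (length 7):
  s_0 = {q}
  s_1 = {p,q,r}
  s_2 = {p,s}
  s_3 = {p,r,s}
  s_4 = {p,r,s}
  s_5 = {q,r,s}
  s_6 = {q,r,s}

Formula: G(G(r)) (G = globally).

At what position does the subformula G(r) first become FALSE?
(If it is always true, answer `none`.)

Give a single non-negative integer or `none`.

Answer: 0

Derivation:
s_0={q}: G(r)=False r=False
s_1={p,q,r}: G(r)=False r=True
s_2={p,s}: G(r)=False r=False
s_3={p,r,s}: G(r)=True r=True
s_4={p,r,s}: G(r)=True r=True
s_5={q,r,s}: G(r)=True r=True
s_6={q,r,s}: G(r)=True r=True
G(G(r)) holds globally = False
First violation at position 0.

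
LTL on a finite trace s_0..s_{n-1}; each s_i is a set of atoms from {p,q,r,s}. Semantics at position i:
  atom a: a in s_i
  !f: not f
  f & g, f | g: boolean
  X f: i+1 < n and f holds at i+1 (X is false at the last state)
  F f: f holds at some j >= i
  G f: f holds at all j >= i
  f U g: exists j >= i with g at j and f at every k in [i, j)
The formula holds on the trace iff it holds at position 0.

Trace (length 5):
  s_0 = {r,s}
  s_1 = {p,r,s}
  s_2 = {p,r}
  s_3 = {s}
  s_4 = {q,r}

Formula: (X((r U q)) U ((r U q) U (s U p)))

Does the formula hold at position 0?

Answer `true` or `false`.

Answer: true

Derivation:
s_0={r,s}: (X((r U q)) U ((r U q) U (s U p)))=True X((r U q))=False (r U q)=False r=True q=False ((r U q) U (s U p))=True (s U p)=True s=True p=False
s_1={p,r,s}: (X((r U q)) U ((r U q) U (s U p)))=True X((r U q))=False (r U q)=False r=True q=False ((r U q) U (s U p))=True (s U p)=True s=True p=True
s_2={p,r}: (X((r U q)) U ((r U q) U (s U p)))=True X((r U q))=False (r U q)=False r=True q=False ((r U q) U (s U p))=True (s U p)=True s=False p=True
s_3={s}: (X((r U q)) U ((r U q) U (s U p)))=False X((r U q))=True (r U q)=False r=False q=False ((r U q) U (s U p))=False (s U p)=False s=True p=False
s_4={q,r}: (X((r U q)) U ((r U q) U (s U p)))=False X((r U q))=False (r U q)=True r=True q=True ((r U q) U (s U p))=False (s U p)=False s=False p=False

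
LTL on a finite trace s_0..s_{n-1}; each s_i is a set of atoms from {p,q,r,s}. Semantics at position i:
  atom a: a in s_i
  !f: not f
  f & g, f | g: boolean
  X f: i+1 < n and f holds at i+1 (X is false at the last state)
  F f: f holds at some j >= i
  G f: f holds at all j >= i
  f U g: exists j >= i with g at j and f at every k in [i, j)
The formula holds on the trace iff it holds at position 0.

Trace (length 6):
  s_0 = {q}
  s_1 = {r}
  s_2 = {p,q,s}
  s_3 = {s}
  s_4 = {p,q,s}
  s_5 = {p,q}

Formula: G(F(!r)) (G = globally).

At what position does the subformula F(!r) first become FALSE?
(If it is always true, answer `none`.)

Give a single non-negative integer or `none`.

Answer: none

Derivation:
s_0={q}: F(!r)=True !r=True r=False
s_1={r}: F(!r)=True !r=False r=True
s_2={p,q,s}: F(!r)=True !r=True r=False
s_3={s}: F(!r)=True !r=True r=False
s_4={p,q,s}: F(!r)=True !r=True r=False
s_5={p,q}: F(!r)=True !r=True r=False
G(F(!r)) holds globally = True
No violation — formula holds at every position.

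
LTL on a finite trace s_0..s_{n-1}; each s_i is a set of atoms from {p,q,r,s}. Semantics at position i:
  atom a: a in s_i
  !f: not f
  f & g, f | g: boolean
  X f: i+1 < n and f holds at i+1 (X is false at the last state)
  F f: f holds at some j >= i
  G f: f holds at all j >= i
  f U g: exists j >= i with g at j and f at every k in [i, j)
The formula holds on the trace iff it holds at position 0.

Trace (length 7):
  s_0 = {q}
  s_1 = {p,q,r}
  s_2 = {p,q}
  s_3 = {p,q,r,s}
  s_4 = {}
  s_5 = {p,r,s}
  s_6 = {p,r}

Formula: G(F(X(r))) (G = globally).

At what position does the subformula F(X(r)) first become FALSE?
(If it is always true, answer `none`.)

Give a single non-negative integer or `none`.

s_0={q}: F(X(r))=True X(r)=True r=False
s_1={p,q,r}: F(X(r))=True X(r)=False r=True
s_2={p,q}: F(X(r))=True X(r)=True r=False
s_3={p,q,r,s}: F(X(r))=True X(r)=False r=True
s_4={}: F(X(r))=True X(r)=True r=False
s_5={p,r,s}: F(X(r))=True X(r)=True r=True
s_6={p,r}: F(X(r))=False X(r)=False r=True
G(F(X(r))) holds globally = False
First violation at position 6.

Answer: 6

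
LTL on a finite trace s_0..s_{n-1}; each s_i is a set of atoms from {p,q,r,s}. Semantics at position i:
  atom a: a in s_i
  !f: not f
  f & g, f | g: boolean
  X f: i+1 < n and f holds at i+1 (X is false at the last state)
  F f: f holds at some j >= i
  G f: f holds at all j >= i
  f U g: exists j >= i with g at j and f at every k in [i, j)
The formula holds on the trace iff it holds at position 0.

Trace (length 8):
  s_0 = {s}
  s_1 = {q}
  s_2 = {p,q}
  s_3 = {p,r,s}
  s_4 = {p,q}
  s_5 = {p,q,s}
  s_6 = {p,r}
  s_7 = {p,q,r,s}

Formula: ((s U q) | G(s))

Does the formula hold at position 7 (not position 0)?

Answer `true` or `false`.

Answer: true

Derivation:
s_0={s}: ((s U q) | G(s))=True (s U q)=True s=True q=False G(s)=False
s_1={q}: ((s U q) | G(s))=True (s U q)=True s=False q=True G(s)=False
s_2={p,q}: ((s U q) | G(s))=True (s U q)=True s=False q=True G(s)=False
s_3={p,r,s}: ((s U q) | G(s))=True (s U q)=True s=True q=False G(s)=False
s_4={p,q}: ((s U q) | G(s))=True (s U q)=True s=False q=True G(s)=False
s_5={p,q,s}: ((s U q) | G(s))=True (s U q)=True s=True q=True G(s)=False
s_6={p,r}: ((s U q) | G(s))=False (s U q)=False s=False q=False G(s)=False
s_7={p,q,r,s}: ((s U q) | G(s))=True (s U q)=True s=True q=True G(s)=True
Evaluating at position 7: result = True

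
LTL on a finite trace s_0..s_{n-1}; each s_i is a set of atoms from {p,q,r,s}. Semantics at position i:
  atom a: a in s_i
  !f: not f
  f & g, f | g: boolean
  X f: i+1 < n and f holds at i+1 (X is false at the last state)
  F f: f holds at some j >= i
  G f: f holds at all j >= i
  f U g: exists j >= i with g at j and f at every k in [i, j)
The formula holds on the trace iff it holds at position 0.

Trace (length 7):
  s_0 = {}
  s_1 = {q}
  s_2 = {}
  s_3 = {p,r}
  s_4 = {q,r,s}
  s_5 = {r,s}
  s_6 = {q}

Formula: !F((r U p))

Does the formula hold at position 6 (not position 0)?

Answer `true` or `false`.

s_0={}: !F((r U p))=False F((r U p))=True (r U p)=False r=False p=False
s_1={q}: !F((r U p))=False F((r U p))=True (r U p)=False r=False p=False
s_2={}: !F((r U p))=False F((r U p))=True (r U p)=False r=False p=False
s_3={p,r}: !F((r U p))=False F((r U p))=True (r U p)=True r=True p=True
s_4={q,r,s}: !F((r U p))=True F((r U p))=False (r U p)=False r=True p=False
s_5={r,s}: !F((r U p))=True F((r U p))=False (r U p)=False r=True p=False
s_6={q}: !F((r U p))=True F((r U p))=False (r U p)=False r=False p=False
Evaluating at position 6: result = True

Answer: true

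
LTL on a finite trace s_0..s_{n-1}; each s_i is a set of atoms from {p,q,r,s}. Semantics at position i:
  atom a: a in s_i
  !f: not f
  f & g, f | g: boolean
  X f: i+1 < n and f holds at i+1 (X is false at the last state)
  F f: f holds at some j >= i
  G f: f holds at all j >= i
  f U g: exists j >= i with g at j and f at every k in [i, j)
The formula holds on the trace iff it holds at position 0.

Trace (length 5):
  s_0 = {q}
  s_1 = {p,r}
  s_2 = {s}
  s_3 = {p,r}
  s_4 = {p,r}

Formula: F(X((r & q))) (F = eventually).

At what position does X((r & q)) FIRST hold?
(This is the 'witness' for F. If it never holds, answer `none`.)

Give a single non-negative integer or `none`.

Answer: none

Derivation:
s_0={q}: X((r & q))=False (r & q)=False r=False q=True
s_1={p,r}: X((r & q))=False (r & q)=False r=True q=False
s_2={s}: X((r & q))=False (r & q)=False r=False q=False
s_3={p,r}: X((r & q))=False (r & q)=False r=True q=False
s_4={p,r}: X((r & q))=False (r & q)=False r=True q=False
F(X((r & q))) does not hold (no witness exists).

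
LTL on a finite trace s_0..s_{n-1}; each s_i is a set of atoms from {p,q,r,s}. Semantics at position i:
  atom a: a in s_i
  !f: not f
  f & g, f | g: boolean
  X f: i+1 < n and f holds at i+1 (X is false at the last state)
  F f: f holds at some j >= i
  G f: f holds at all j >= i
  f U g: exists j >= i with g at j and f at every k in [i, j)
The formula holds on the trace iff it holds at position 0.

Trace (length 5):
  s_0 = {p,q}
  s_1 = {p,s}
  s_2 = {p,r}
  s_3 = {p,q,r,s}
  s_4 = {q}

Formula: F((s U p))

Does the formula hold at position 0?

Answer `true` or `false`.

Answer: true

Derivation:
s_0={p,q}: F((s U p))=True (s U p)=True s=False p=True
s_1={p,s}: F((s U p))=True (s U p)=True s=True p=True
s_2={p,r}: F((s U p))=True (s U p)=True s=False p=True
s_3={p,q,r,s}: F((s U p))=True (s U p)=True s=True p=True
s_4={q}: F((s U p))=False (s U p)=False s=False p=False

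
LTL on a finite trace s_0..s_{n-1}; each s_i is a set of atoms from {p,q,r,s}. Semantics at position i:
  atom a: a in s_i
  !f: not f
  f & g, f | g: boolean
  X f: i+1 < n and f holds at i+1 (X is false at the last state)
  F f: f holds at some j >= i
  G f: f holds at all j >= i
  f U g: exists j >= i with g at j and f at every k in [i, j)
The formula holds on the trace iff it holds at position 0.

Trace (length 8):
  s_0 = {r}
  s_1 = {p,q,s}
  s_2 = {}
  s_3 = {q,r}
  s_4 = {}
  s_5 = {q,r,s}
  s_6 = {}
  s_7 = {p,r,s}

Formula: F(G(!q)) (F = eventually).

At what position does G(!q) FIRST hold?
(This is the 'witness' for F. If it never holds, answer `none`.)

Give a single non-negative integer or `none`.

Answer: 6

Derivation:
s_0={r}: G(!q)=False !q=True q=False
s_1={p,q,s}: G(!q)=False !q=False q=True
s_2={}: G(!q)=False !q=True q=False
s_3={q,r}: G(!q)=False !q=False q=True
s_4={}: G(!q)=False !q=True q=False
s_5={q,r,s}: G(!q)=False !q=False q=True
s_6={}: G(!q)=True !q=True q=False
s_7={p,r,s}: G(!q)=True !q=True q=False
F(G(!q)) holds; first witness at position 6.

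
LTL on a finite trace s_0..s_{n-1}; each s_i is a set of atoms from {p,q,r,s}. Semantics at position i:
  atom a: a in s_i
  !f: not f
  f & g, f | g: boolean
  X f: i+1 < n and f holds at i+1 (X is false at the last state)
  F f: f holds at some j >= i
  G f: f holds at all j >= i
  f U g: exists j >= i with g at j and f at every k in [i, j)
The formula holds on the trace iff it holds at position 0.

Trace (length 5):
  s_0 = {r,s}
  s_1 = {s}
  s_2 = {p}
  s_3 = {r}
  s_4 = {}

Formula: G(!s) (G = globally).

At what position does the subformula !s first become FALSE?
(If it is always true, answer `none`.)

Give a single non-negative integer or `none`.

Answer: 0

Derivation:
s_0={r,s}: !s=False s=True
s_1={s}: !s=False s=True
s_2={p}: !s=True s=False
s_3={r}: !s=True s=False
s_4={}: !s=True s=False
G(!s) holds globally = False
First violation at position 0.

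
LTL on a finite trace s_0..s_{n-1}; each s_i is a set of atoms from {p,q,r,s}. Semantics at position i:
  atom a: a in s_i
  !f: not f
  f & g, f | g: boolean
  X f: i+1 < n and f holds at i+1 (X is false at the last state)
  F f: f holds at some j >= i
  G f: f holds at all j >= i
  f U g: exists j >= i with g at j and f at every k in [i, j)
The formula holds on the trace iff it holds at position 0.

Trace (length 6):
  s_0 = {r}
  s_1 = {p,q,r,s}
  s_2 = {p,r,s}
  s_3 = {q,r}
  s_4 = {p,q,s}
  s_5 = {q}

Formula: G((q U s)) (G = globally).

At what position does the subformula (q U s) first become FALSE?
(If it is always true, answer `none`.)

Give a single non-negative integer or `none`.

s_0={r}: (q U s)=False q=False s=False
s_1={p,q,r,s}: (q U s)=True q=True s=True
s_2={p,r,s}: (q U s)=True q=False s=True
s_3={q,r}: (q U s)=True q=True s=False
s_4={p,q,s}: (q U s)=True q=True s=True
s_5={q}: (q U s)=False q=True s=False
G((q U s)) holds globally = False
First violation at position 0.

Answer: 0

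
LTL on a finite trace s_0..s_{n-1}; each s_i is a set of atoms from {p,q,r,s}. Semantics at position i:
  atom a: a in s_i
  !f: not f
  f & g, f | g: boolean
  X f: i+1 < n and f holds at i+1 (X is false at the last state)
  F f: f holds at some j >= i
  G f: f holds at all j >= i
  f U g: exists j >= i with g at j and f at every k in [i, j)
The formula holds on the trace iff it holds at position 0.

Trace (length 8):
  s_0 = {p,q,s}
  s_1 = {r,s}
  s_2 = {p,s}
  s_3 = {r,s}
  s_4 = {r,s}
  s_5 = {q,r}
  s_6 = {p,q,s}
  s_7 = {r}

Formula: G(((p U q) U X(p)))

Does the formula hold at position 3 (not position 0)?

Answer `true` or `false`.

Answer: false

Derivation:
s_0={p,q,s}: G(((p U q) U X(p)))=False ((p U q) U X(p))=True (p U q)=True p=True q=True X(p)=False
s_1={r,s}: G(((p U q) U X(p)))=False ((p U q) U X(p))=True (p U q)=False p=False q=False X(p)=True
s_2={p,s}: G(((p U q) U X(p)))=False ((p U q) U X(p))=False (p U q)=False p=True q=False X(p)=False
s_3={r,s}: G(((p U q) U X(p)))=False ((p U q) U X(p))=False (p U q)=False p=False q=False X(p)=False
s_4={r,s}: G(((p U q) U X(p)))=False ((p U q) U X(p))=False (p U q)=False p=False q=False X(p)=False
s_5={q,r}: G(((p U q) U X(p)))=False ((p U q) U X(p))=True (p U q)=True p=False q=True X(p)=True
s_6={p,q,s}: G(((p U q) U X(p)))=False ((p U q) U X(p))=False (p U q)=True p=True q=True X(p)=False
s_7={r}: G(((p U q) U X(p)))=False ((p U q) U X(p))=False (p U q)=False p=False q=False X(p)=False
Evaluating at position 3: result = False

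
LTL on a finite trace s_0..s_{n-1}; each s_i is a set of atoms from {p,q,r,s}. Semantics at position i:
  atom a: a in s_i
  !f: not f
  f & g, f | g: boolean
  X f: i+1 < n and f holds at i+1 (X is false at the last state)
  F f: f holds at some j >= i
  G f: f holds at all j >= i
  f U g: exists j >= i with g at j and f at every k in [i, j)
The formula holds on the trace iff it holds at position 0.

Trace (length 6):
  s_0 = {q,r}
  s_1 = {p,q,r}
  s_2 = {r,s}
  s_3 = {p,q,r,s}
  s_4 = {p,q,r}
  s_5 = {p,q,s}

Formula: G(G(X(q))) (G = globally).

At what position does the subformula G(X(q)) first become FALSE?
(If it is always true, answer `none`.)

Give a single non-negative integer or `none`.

s_0={q,r}: G(X(q))=False X(q)=True q=True
s_1={p,q,r}: G(X(q))=False X(q)=False q=True
s_2={r,s}: G(X(q))=False X(q)=True q=False
s_3={p,q,r,s}: G(X(q))=False X(q)=True q=True
s_4={p,q,r}: G(X(q))=False X(q)=True q=True
s_5={p,q,s}: G(X(q))=False X(q)=False q=True
G(G(X(q))) holds globally = False
First violation at position 0.

Answer: 0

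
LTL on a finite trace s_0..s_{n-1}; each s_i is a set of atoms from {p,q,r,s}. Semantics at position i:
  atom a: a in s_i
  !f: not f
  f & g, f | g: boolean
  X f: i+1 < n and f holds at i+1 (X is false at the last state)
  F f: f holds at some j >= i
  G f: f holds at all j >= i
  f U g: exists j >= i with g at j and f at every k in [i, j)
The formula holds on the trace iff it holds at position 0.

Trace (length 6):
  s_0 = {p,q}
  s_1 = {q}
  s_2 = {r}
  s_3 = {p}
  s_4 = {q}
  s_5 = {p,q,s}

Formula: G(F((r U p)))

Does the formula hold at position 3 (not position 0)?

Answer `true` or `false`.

s_0={p,q}: G(F((r U p)))=True F((r U p))=True (r U p)=True r=False p=True
s_1={q}: G(F((r U p)))=True F((r U p))=True (r U p)=False r=False p=False
s_2={r}: G(F((r U p)))=True F((r U p))=True (r U p)=True r=True p=False
s_3={p}: G(F((r U p)))=True F((r U p))=True (r U p)=True r=False p=True
s_4={q}: G(F((r U p)))=True F((r U p))=True (r U p)=False r=False p=False
s_5={p,q,s}: G(F((r U p)))=True F((r U p))=True (r U p)=True r=False p=True
Evaluating at position 3: result = True

Answer: true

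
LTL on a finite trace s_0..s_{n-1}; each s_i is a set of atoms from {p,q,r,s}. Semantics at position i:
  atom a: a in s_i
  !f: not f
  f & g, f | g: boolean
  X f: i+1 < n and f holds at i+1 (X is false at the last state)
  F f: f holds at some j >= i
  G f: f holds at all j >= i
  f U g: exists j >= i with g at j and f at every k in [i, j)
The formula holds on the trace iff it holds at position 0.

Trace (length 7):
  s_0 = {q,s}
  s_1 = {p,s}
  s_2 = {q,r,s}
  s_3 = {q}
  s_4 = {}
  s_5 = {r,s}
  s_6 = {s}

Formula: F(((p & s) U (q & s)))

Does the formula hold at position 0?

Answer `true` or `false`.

s_0={q,s}: F(((p & s) U (q & s)))=True ((p & s) U (q & s))=True (p & s)=False p=False s=True (q & s)=True q=True
s_1={p,s}: F(((p & s) U (q & s)))=True ((p & s) U (q & s))=True (p & s)=True p=True s=True (q & s)=False q=False
s_2={q,r,s}: F(((p & s) U (q & s)))=True ((p & s) U (q & s))=True (p & s)=False p=False s=True (q & s)=True q=True
s_3={q}: F(((p & s) U (q & s)))=False ((p & s) U (q & s))=False (p & s)=False p=False s=False (q & s)=False q=True
s_4={}: F(((p & s) U (q & s)))=False ((p & s) U (q & s))=False (p & s)=False p=False s=False (q & s)=False q=False
s_5={r,s}: F(((p & s) U (q & s)))=False ((p & s) U (q & s))=False (p & s)=False p=False s=True (q & s)=False q=False
s_6={s}: F(((p & s) U (q & s)))=False ((p & s) U (q & s))=False (p & s)=False p=False s=True (q & s)=False q=False

Answer: true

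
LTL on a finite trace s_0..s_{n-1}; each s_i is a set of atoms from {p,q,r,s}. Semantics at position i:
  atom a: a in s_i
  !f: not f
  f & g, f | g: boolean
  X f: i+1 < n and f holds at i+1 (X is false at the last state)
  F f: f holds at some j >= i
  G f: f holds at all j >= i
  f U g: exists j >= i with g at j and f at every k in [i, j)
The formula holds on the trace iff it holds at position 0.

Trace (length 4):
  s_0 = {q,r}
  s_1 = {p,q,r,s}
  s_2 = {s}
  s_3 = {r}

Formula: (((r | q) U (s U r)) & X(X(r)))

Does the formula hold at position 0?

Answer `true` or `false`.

Answer: false

Derivation:
s_0={q,r}: (((r | q) U (s U r)) & X(X(r)))=False ((r | q) U (s U r))=True (r | q)=True r=True q=True (s U r)=True s=False X(X(r))=False X(r)=True
s_1={p,q,r,s}: (((r | q) U (s U r)) & X(X(r)))=True ((r | q) U (s U r))=True (r | q)=True r=True q=True (s U r)=True s=True X(X(r))=True X(r)=False
s_2={s}: (((r | q) U (s U r)) & X(X(r)))=False ((r | q) U (s U r))=True (r | q)=False r=False q=False (s U r)=True s=True X(X(r))=False X(r)=True
s_3={r}: (((r | q) U (s U r)) & X(X(r)))=False ((r | q) U (s U r))=True (r | q)=True r=True q=False (s U r)=True s=False X(X(r))=False X(r)=False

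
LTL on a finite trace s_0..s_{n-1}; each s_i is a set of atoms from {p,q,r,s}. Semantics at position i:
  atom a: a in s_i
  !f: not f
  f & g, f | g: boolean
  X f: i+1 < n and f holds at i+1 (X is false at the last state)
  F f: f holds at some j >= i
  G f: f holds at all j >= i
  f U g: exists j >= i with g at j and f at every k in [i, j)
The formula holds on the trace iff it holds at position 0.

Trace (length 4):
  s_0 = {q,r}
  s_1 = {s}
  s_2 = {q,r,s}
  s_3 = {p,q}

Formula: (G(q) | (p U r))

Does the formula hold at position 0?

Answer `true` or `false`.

Answer: true

Derivation:
s_0={q,r}: (G(q) | (p U r))=True G(q)=False q=True (p U r)=True p=False r=True
s_1={s}: (G(q) | (p U r))=False G(q)=False q=False (p U r)=False p=False r=False
s_2={q,r,s}: (G(q) | (p U r))=True G(q)=True q=True (p U r)=True p=False r=True
s_3={p,q}: (G(q) | (p U r))=True G(q)=True q=True (p U r)=False p=True r=False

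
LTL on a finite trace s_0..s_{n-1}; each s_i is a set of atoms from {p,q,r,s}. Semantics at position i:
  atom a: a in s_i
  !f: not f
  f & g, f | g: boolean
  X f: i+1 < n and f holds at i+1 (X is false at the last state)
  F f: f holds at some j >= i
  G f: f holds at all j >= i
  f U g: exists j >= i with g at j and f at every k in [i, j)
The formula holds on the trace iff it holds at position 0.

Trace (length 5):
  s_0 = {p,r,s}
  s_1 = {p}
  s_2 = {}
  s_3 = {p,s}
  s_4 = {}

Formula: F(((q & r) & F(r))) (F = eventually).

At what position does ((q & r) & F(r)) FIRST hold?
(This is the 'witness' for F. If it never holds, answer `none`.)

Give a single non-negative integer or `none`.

Answer: none

Derivation:
s_0={p,r,s}: ((q & r) & F(r))=False (q & r)=False q=False r=True F(r)=True
s_1={p}: ((q & r) & F(r))=False (q & r)=False q=False r=False F(r)=False
s_2={}: ((q & r) & F(r))=False (q & r)=False q=False r=False F(r)=False
s_3={p,s}: ((q & r) & F(r))=False (q & r)=False q=False r=False F(r)=False
s_4={}: ((q & r) & F(r))=False (q & r)=False q=False r=False F(r)=False
F(((q & r) & F(r))) does not hold (no witness exists).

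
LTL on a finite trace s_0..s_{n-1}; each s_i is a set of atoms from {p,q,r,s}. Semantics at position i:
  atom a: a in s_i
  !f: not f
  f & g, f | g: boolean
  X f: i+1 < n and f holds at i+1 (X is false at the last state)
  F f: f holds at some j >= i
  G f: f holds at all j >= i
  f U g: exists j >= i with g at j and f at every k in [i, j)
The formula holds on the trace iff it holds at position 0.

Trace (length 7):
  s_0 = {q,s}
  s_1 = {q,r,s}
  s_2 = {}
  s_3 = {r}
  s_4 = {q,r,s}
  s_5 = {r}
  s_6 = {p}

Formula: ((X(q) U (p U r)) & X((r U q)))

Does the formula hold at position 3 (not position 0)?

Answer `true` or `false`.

Answer: true

Derivation:
s_0={q,s}: ((X(q) U (p U r)) & X((r U q)))=True (X(q) U (p U r))=True X(q)=True q=True (p U r)=False p=False r=False X((r U q))=True (r U q)=True
s_1={q,r,s}: ((X(q) U (p U r)) & X((r U q)))=False (X(q) U (p U r))=True X(q)=False q=True (p U r)=True p=False r=True X((r U q))=False (r U q)=True
s_2={}: ((X(q) U (p U r)) & X((r U q)))=False (X(q) U (p U r))=False X(q)=False q=False (p U r)=False p=False r=False X((r U q))=True (r U q)=False
s_3={r}: ((X(q) U (p U r)) & X((r U q)))=True (X(q) U (p U r))=True X(q)=True q=False (p U r)=True p=False r=True X((r U q))=True (r U q)=True
s_4={q,r,s}: ((X(q) U (p U r)) & X((r U q)))=False (X(q) U (p U r))=True X(q)=False q=True (p U r)=True p=False r=True X((r U q))=False (r U q)=True
s_5={r}: ((X(q) U (p U r)) & X((r U q)))=False (X(q) U (p U r))=True X(q)=False q=False (p U r)=True p=False r=True X((r U q))=False (r U q)=False
s_6={p}: ((X(q) U (p U r)) & X((r U q)))=False (X(q) U (p U r))=False X(q)=False q=False (p U r)=False p=True r=False X((r U q))=False (r U q)=False
Evaluating at position 3: result = True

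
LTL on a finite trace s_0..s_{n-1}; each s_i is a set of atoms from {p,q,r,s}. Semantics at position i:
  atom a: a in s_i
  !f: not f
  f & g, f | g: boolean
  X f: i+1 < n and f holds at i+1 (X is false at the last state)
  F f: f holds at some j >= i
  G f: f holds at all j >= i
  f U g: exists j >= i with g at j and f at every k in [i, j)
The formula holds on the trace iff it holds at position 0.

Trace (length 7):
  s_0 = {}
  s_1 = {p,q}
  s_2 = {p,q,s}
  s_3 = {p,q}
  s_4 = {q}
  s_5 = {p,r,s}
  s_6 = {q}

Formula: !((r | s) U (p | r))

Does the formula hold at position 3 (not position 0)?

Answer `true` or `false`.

s_0={}: !((r | s) U (p | r))=True ((r | s) U (p | r))=False (r | s)=False r=False s=False (p | r)=False p=False
s_1={p,q}: !((r | s) U (p | r))=False ((r | s) U (p | r))=True (r | s)=False r=False s=False (p | r)=True p=True
s_2={p,q,s}: !((r | s) U (p | r))=False ((r | s) U (p | r))=True (r | s)=True r=False s=True (p | r)=True p=True
s_3={p,q}: !((r | s) U (p | r))=False ((r | s) U (p | r))=True (r | s)=False r=False s=False (p | r)=True p=True
s_4={q}: !((r | s) U (p | r))=True ((r | s) U (p | r))=False (r | s)=False r=False s=False (p | r)=False p=False
s_5={p,r,s}: !((r | s) U (p | r))=False ((r | s) U (p | r))=True (r | s)=True r=True s=True (p | r)=True p=True
s_6={q}: !((r | s) U (p | r))=True ((r | s) U (p | r))=False (r | s)=False r=False s=False (p | r)=False p=False
Evaluating at position 3: result = False

Answer: false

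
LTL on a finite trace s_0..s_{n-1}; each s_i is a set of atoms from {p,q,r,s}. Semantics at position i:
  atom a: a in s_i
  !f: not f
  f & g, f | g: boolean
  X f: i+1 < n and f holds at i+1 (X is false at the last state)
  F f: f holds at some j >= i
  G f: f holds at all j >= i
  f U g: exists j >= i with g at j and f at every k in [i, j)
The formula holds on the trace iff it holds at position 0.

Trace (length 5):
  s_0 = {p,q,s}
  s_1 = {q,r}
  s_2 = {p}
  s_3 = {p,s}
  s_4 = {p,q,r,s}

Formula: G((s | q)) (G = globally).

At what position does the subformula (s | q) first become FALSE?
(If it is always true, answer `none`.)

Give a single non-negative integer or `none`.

Answer: 2

Derivation:
s_0={p,q,s}: (s | q)=True s=True q=True
s_1={q,r}: (s | q)=True s=False q=True
s_2={p}: (s | q)=False s=False q=False
s_3={p,s}: (s | q)=True s=True q=False
s_4={p,q,r,s}: (s | q)=True s=True q=True
G((s | q)) holds globally = False
First violation at position 2.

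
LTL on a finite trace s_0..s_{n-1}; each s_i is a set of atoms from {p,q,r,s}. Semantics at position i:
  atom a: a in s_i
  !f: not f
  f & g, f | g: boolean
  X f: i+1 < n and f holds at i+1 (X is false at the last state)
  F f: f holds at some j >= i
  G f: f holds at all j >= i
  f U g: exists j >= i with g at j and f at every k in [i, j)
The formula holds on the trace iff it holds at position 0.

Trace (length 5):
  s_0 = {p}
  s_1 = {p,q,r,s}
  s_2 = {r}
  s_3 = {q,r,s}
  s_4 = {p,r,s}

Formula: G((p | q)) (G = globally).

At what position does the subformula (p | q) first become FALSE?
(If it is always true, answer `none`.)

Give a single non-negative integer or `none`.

s_0={p}: (p | q)=True p=True q=False
s_1={p,q,r,s}: (p | q)=True p=True q=True
s_2={r}: (p | q)=False p=False q=False
s_3={q,r,s}: (p | q)=True p=False q=True
s_4={p,r,s}: (p | q)=True p=True q=False
G((p | q)) holds globally = False
First violation at position 2.

Answer: 2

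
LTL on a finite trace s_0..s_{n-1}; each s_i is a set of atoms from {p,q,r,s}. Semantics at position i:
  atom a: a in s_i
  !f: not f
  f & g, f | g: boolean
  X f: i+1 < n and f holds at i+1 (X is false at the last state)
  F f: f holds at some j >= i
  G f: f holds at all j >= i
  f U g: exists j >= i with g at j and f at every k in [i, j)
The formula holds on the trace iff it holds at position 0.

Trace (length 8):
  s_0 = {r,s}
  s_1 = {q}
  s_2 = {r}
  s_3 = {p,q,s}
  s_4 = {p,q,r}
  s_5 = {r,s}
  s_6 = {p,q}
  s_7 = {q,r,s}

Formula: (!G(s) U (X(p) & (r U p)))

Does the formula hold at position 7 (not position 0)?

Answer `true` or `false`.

s_0={r,s}: (!G(s) U (X(p) & (r U p)))=True !G(s)=True G(s)=False s=True (X(p) & (r U p))=False X(p)=False p=False (r U p)=False r=True
s_1={q}: (!G(s) U (X(p) & (r U p)))=True !G(s)=True G(s)=False s=False (X(p) & (r U p))=False X(p)=False p=False (r U p)=False r=False
s_2={r}: (!G(s) U (X(p) & (r U p)))=True !G(s)=True G(s)=False s=False (X(p) & (r U p))=True X(p)=True p=False (r U p)=True r=True
s_3={p,q,s}: (!G(s) U (X(p) & (r U p)))=True !G(s)=True G(s)=False s=True (X(p) & (r U p))=True X(p)=True p=True (r U p)=True r=False
s_4={p,q,r}: (!G(s) U (X(p) & (r U p)))=True !G(s)=True G(s)=False s=False (X(p) & (r U p))=False X(p)=False p=True (r U p)=True r=True
s_5={r,s}: (!G(s) U (X(p) & (r U p)))=True !G(s)=True G(s)=False s=True (X(p) & (r U p))=True X(p)=True p=False (r U p)=True r=True
s_6={p,q}: (!G(s) U (X(p) & (r U p)))=False !G(s)=True G(s)=False s=False (X(p) & (r U p))=False X(p)=False p=True (r U p)=True r=False
s_7={q,r,s}: (!G(s) U (X(p) & (r U p)))=False !G(s)=False G(s)=True s=True (X(p) & (r U p))=False X(p)=False p=False (r U p)=False r=True
Evaluating at position 7: result = False

Answer: false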